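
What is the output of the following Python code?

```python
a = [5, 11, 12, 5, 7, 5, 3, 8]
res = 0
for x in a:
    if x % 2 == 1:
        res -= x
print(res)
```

-36

x=5: odd, res = 0-5 = -5
x=11: odd, res = (-5)-11 = -16
x=12: not odd
x=5: odd, res = (-16)-5 = -21
x=7: odd, res = (-21)-7 = -28
x=5: odd, res = (-28)-5 = -33
x=3: odd, res = (-33)-3 = -36
x=8: not odd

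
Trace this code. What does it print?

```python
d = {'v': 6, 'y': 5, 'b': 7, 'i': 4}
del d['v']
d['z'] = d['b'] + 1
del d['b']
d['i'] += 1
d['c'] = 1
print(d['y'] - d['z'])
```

del 'v' → {'y': 5, 'b': 7, 'i': 4}
d['z'] = d['b']+1 = 8 → {'y': 5, 'b': 7, 'i': 4, 'z': 8}
del 'b' → {'y': 5, 'i': 4, 'z': 8}
d['i'] = 4+1 = 5 → {'y': 5, 'i': 5, 'z': 8}
d['c'] = 1 → {'y': 5, 'i': 5, 'z': 8, 'c': 1}
d['y']-d['z'] = 5-8 = -3

-3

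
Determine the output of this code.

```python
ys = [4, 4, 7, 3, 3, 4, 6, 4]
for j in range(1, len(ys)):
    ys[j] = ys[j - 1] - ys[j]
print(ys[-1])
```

-27

j=1: ys[1] = 4-4 = 0 → [4, 0, 7, 3, 3, 4, 6, 4]
j=2: ys[2] = 0-7 = -7 → [4, 0, -7, 3, 3, 4, 6, 4]
j=3: ys[3] = (-7)-3 = -10 → [4, 0, -7, -10, 3, 4, 6, 4]
j=4: ys[4] = (-10)-3 = -13 → [4, 0, -7, -10, -13, 4, 6, 4]
j=5: ys[5] = (-13)-4 = -17 → [4, 0, -7, -10, -13, -17, 6, 4]
j=6: ys[6] = (-17)-6 = -23 → [4, 0, -7, -10, -13, -17, -23, 4]
j=7: ys[7] = (-23)-4 = -27 → [4, 0, -7, -10, -13, -17, -23, -27]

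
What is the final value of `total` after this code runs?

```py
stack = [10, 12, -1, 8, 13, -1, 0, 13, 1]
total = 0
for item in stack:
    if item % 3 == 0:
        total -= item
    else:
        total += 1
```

item=10: not %3==0, total = 0+1 = 1
item=12: %3==0, total = 1-12 = -11
item=-1: not %3==0, total = (-11)+1 = -10
item=8: not %3==0, total = (-10)+1 = -9
item=13: not %3==0, total = (-9)+1 = -8
item=-1: not %3==0, total = (-8)+1 = -7
item=0: %3==0, total = (-7)-0 = -7
item=13: not %3==0, total = (-7)+1 = -6
item=1: not %3==0, total = (-6)+1 = -5

-5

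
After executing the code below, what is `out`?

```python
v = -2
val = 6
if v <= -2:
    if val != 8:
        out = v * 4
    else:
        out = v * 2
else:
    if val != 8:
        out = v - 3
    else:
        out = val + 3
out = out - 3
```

v=-2, val=6
v <= -2 is True; val != 8 is True
→ out = v * 4 = -8
out = (-8)-3 = -11

-11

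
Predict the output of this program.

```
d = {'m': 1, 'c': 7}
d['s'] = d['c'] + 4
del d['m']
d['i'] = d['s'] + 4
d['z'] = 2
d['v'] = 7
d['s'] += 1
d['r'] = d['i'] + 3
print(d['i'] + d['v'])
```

d['s'] = d['c']+4 = 11 → {'m': 1, 'c': 7, 's': 11}
del 'm' → {'c': 7, 's': 11}
d['i'] = d['s']+4 = 15 → {'c': 7, 's': 11, 'i': 15}
d['z'] = 2 → {'c': 7, 's': 11, 'i': 15, 'z': 2}
d['v'] = 7 → {'c': 7, 's': 11, 'i': 15, 'z': 2, 'v': 7}
d['s'] = 11+1 = 12 → {'c': 7, 's': 12, 'i': 15, 'z': 2, 'v': 7}
d['r'] = d['i']+3 = 18 → {'c': 7, 's': 12, 'i': 15, 'z': 2, 'v': 7, 'r': 18}
d['i']+d['v'] = 15+7 = 22

22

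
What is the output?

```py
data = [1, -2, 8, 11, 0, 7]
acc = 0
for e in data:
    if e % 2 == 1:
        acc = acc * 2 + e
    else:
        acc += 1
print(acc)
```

e=1: odd, acc = 0*2+1 = 1
e=-2: not odd, acc = 1+1 = 2
e=8: not odd, acc = 2+1 = 3
e=11: odd, acc = 3*2+11 = 17
e=0: not odd, acc = 17+1 = 18
e=7: odd, acc = 18*2+7 = 43

43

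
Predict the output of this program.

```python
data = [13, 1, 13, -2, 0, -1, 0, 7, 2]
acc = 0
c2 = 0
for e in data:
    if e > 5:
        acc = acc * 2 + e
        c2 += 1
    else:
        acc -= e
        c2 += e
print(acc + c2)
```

e=13: >5, acc = 0*2+13 = 13; c2=1
e=1: not >5, acc = 13-1 = 12; c2=2
e=13: >5, acc = 12*2+13 = 37; c2=3
e=-2: not >5, acc = 37-(-2) = 39; c2=1
e=0: not >5, acc = 39-0 = 39; c2=1
e=-1: not >5, acc = 39-(-1) = 40; c2=0
e=0: not >5, acc = 40-0 = 40; c2=0
e=7: >5, acc = 40*2+7 = 87; c2=1
e=2: not >5, acc = 87-2 = 85; c2=3
acc+c2 = 85+3 = 88

88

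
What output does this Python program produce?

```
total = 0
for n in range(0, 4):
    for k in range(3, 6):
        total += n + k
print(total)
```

n=0,k=3: total = 0+3 = 3
n=0,k=4: total = 3+4 = 7
n=0,k=5: total = 7+5 = 12
n=1,k=3: total = 12+4 = 16
n=1,k=4: total = 16+5 = 21
n=1,k=5: total = 21+6 = 27
n=2,k=3: total = 27+5 = 32
n=2,k=4: total = 32+6 = 38
n=2,k=5: total = 38+7 = 45
n=3,k=3: total = 45+6 = 51
n=3,k=4: total = 51+7 = 58
n=3,k=5: total = 58+8 = 66

66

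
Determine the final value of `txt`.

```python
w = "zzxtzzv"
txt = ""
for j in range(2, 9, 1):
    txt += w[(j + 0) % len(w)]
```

'xtzzvzz'

j=2: add w[2]='x' → 'x'
j=3: add w[3]='t' → 'xt'
j=4: add w[4]='z' → 'xtz'
j=5: add w[5]='z' → 'xtzz'
j=6: add w[6]='v' → 'xtzzv'
j=7: add w[0]='z' → 'xtzzvz'
j=8: add w[1]='z' → 'xtzzvzz'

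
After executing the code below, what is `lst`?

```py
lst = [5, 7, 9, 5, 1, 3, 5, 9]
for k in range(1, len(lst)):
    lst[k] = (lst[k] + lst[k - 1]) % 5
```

[5, 2, 1, 1, 2, 0, 0, 4]

k=1: lst[1] = (7+5)%5 = 2 → [5, 2, 9, 5, 1, 3, 5, 9]
k=2: lst[2] = (9+2)%5 = 1 → [5, 2, 1, 5, 1, 3, 5, 9]
k=3: lst[3] = (5+1)%5 = 1 → [5, 2, 1, 1, 1, 3, 5, 9]
k=4: lst[4] = (1+1)%5 = 2 → [5, 2, 1, 1, 2, 3, 5, 9]
k=5: lst[5] = (3+2)%5 = 0 → [5, 2, 1, 1, 2, 0, 5, 9]
k=6: lst[6] = (5+0)%5 = 0 → [5, 2, 1, 1, 2, 0, 0, 9]
k=7: lst[7] = (9+0)%5 = 4 → [5, 2, 1, 1, 2, 0, 0, 4]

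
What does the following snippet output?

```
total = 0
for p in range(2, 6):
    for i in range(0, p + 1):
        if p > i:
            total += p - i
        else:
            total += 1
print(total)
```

p=2,i=0: 2>0, total = 0+2 = 2
p=2,i=1: 2>1, total = 2+1 = 3
p=2,i=2: not 2>2, total = 3+1 = 4
p=3,i=0: 3>0, total = 4+3 = 7
p=3,i=1: 3>1, total = 7+2 = 9
p=3,i=2: 3>2, total = 9+1 = 10
p=3,i=3: not 3>3, total = 10+1 = 11
p=4,i=0: 4>0, total = 11+4 = 15
p=4,i=1: 4>1, total = 15+3 = 18
p=4,i=2: 4>2, total = 18+2 = 20
p=4,i=3: 4>3, total = 20+1 = 21
p=4,i=4: not 4>4, total = 21+1 = 22
p=5,i=0: 5>0, total = 22+5 = 27
p=5,i=1: 5>1, total = 27+4 = 31
p=5,i=2: 5>2, total = 31+3 = 34
p=5,i=3: 5>3, total = 34+2 = 36
p=5,i=4: 5>4, total = 36+1 = 37
p=5,i=5: not 5>5, total = 37+1 = 38

38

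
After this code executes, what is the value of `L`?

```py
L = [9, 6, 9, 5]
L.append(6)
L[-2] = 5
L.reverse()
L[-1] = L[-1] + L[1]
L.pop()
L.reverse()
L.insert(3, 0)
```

append 6 → [9, 6, 9, 5, 6]
L[-2] = 5 → [9, 6, 9, 5, 6]
reverse → [6, 5, 9, 6, 9]
L[-1] = L[-1]+L[1] = 9+5 = 14 → [6, 5, 9, 6, 14]
pop() removes 14 → [6, 5, 9, 6]
reverse → [6, 9, 5, 6]
insert 0 at 3 → [6, 9, 5, 0, 6]

[6, 9, 5, 0, 6]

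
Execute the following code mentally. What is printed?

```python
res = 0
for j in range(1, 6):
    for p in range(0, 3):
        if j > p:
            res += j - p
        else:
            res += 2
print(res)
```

j=1,p=0: 1>0, res = 0+1 = 1
j=1,p=1: not 1>1, res = 1+2 = 3
j=1,p=2: not 1>2, res = 3+2 = 5
j=2,p=0: 2>0, res = 5+2 = 7
j=2,p=1: 2>1, res = 7+1 = 8
j=2,p=2: not 2>2, res = 8+2 = 10
j=3,p=0: 3>0, res = 10+3 = 13
j=3,p=1: 3>1, res = 13+2 = 15
j=3,p=2: 3>2, res = 15+1 = 16
j=4,p=0: 4>0, res = 16+4 = 20
j=4,p=1: 4>1, res = 20+3 = 23
j=4,p=2: 4>2, res = 23+2 = 25
j=5,p=0: 5>0, res = 25+5 = 30
j=5,p=1: 5>1, res = 30+4 = 34
j=5,p=2: 5>2, res = 34+3 = 37

37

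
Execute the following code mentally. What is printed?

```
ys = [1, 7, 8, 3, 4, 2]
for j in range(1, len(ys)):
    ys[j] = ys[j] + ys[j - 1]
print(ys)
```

j=1: ys[1] = 7+1 = 8 → [1, 8, 8, 3, 4, 2]
j=2: ys[2] = 8+8 = 16 → [1, 8, 16, 3, 4, 2]
j=3: ys[3] = 3+16 = 19 → [1, 8, 16, 19, 4, 2]
j=4: ys[4] = 4+19 = 23 → [1, 8, 16, 19, 23, 2]
j=5: ys[5] = 2+23 = 25 → [1, 8, 16, 19, 23, 25]

[1, 8, 16, 19, 23, 25]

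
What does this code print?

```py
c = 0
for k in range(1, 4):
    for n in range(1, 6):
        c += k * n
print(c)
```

k=1,n=1: c = 0+1 = 1
k=1,n=2: c = 1+2 = 3
k=1,n=3: c = 3+3 = 6
k=1,n=4: c = 6+4 = 10
k=1,n=5: c = 10+5 = 15
k=2,n=1: c = 15+2 = 17
k=2,n=2: c = 17+4 = 21
k=2,n=3: c = 21+6 = 27
k=2,n=4: c = 27+8 = 35
k=2,n=5: c = 35+10 = 45
k=3,n=1: c = 45+3 = 48
k=3,n=2: c = 48+6 = 54
k=3,n=3: c = 54+9 = 63
k=3,n=4: c = 63+12 = 75
k=3,n=5: c = 75+15 = 90

90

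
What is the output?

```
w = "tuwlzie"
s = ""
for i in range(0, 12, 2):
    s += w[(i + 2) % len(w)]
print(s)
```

wzeuli

i=0: add w[2]='w' → 'w'
i=2: add w[4]='z' → 'wz'
i=4: add w[6]='e' → 'wze'
i=6: add w[1]='u' → 'wzeu'
i=8: add w[3]='l' → 'wzeul'
i=10: add w[5]='i' → 'wzeuli'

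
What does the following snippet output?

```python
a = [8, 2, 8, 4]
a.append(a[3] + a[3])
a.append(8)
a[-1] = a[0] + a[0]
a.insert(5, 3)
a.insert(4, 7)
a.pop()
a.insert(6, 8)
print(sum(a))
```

append a[3]+a[3] = 4+4 = 8 → [8, 2, 8, 4, 8]
append 8 → [8, 2, 8, 4, 8, 8]
a[-1] = a[0]+a[0] = 8+8 = 16 → [8, 2, 8, 4, 8, 16]
insert 3 at 5 → [8, 2, 8, 4, 8, 3, 16]
insert 7 at 4 → [8, 2, 8, 4, 7, 8, 3, 16]
pop() removes 16 → [8, 2, 8, 4, 7, 8, 3]
insert 8 at 6 → [8, 2, 8, 4, 7, 8, 8, 3]
sum = 48

48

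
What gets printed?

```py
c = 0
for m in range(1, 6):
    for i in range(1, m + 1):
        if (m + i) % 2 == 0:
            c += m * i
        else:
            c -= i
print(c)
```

73

m=1,i=1: even sum, c = 0+1 = 1
m=2,i=1: odd sum, c = 1-1 = 0
m=2,i=2: even sum, c = 0+4 = 4
m=3,i=1: even sum, c = 4+3 = 7
m=3,i=2: odd sum, c = 7-2 = 5
m=3,i=3: even sum, c = 5+9 = 14
m=4,i=1: odd sum, c = 14-1 = 13
m=4,i=2: even sum, c = 13+8 = 21
m=4,i=3: odd sum, c = 21-3 = 18
m=4,i=4: even sum, c = 18+16 = 34
m=5,i=1: even sum, c = 34+5 = 39
m=5,i=2: odd sum, c = 39-2 = 37
m=5,i=3: even sum, c = 37+15 = 52
m=5,i=4: odd sum, c = 52-4 = 48
m=5,i=5: even sum, c = 48+25 = 73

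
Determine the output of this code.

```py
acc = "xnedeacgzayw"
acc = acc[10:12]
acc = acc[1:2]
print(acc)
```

w

slice [10:12] → 'yw'
slice [1:2] → 'w'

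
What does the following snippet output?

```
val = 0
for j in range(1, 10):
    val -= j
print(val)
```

j=1: val = 0-1 = -1
j=2: val = (-1)-2 = -3
j=3: val = (-3)-3 = -6
j=4: val = (-6)-4 = -10
j=5: val = (-10)-5 = -15
j=6: val = (-15)-6 = -21
j=7: val = (-21)-7 = -28
j=8: val = (-28)-8 = -36
j=9: val = (-36)-9 = -45

-45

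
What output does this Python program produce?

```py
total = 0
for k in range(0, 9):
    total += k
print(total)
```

k=0: total = 0+0 = 0
k=1: total = 0+1 = 1
k=2: total = 1+2 = 3
k=3: total = 3+3 = 6
k=4: total = 6+4 = 10
k=5: total = 10+5 = 15
k=6: total = 15+6 = 21
k=7: total = 21+7 = 28
k=8: total = 28+8 = 36

36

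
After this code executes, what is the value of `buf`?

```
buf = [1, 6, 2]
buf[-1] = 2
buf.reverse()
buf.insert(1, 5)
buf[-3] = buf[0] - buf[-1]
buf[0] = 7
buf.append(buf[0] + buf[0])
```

buf[-1] = 2 → [1, 6, 2]
reverse → [2, 6, 1]
insert 5 at 1 → [2, 5, 6, 1]
buf[-3] = buf[0]-buf[-1] = 2-1 = 1 → [2, 1, 6, 1]
buf[0] = 7 → [7, 1, 6, 1]
append buf[0]+buf[0] = 7+7 = 14 → [7, 1, 6, 1, 14]

[7, 1, 6, 1, 14]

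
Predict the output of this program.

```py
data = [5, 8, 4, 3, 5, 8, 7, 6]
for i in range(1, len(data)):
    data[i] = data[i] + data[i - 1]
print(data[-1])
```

i=1: data[1] = 8+5 = 13 → [5, 13, 4, 3, 5, 8, 7, 6]
i=2: data[2] = 4+13 = 17 → [5, 13, 17, 3, 5, 8, 7, 6]
i=3: data[3] = 3+17 = 20 → [5, 13, 17, 20, 5, 8, 7, 6]
i=4: data[4] = 5+20 = 25 → [5, 13, 17, 20, 25, 8, 7, 6]
i=5: data[5] = 8+25 = 33 → [5, 13, 17, 20, 25, 33, 7, 6]
i=6: data[6] = 7+33 = 40 → [5, 13, 17, 20, 25, 33, 40, 6]
i=7: data[7] = 6+40 = 46 → [5, 13, 17, 20, 25, 33, 40, 46]

46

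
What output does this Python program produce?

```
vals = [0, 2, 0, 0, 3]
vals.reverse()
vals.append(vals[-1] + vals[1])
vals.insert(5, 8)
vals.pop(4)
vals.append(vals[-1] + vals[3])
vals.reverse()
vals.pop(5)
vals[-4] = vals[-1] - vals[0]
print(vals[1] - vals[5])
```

reverse → [3, 0, 0, 2, 0]
append vals[-1]+vals[1] = 0+0 = 0 → [3, 0, 0, 2, 0, 0]
insert 8 at 5 → [3, 0, 0, 2, 0, 8, 0]
pop(4) removes 0 → [3, 0, 0, 2, 8, 0]
append vals[-1]+vals[3] = 0+2 = 2 → [3, 0, 0, 2, 8, 0, 2]
reverse → [2, 0, 8, 2, 0, 0, 3]
pop(5) removes 0 → [2, 0, 8, 2, 0, 3]
vals[-4] = vals[-1]-vals[0] = 3-2 = 1 → [2, 0, 1, 2, 0, 3]
vals[1]-vals[5] = 0-3 = -3

-3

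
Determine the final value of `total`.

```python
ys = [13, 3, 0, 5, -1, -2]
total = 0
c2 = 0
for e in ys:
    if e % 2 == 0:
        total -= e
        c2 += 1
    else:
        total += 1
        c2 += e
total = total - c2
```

-16

e=13: not even, total = 0+1 = 1; c2=13
e=3: not even, total = 1+1 = 2; c2=16
e=0: even, total = 2-0 = 2; c2=17
e=5: not even, total = 2+1 = 3; c2=22
e=-1: not even, total = 3+1 = 4; c2=21
e=-2: even, total = 4-(-2) = 6; c2=22
total-c2 = 6-22 = -16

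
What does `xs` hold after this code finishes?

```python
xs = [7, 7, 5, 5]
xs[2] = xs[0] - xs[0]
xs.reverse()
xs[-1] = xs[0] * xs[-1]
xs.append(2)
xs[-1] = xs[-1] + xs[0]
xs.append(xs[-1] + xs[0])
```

xs[2] = xs[0]-xs[0] = 7-7 = 0 → [7, 7, 0, 5]
reverse → [5, 0, 7, 7]
xs[-1] = xs[0]*xs[-1] = 5*7 = 35 → [5, 0, 7, 35]
append 2 → [5, 0, 7, 35, 2]
xs[-1] = xs[-1]+xs[0] = 2+5 = 7 → [5, 0, 7, 35, 7]
append xs[-1]+xs[0] = 7+5 = 12 → [5, 0, 7, 35, 7, 12]

[5, 0, 7, 35, 7, 12]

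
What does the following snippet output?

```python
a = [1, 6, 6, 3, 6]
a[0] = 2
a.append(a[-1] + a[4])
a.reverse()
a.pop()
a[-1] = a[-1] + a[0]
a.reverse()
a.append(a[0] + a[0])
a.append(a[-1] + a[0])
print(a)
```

a[0] = 2 → [2, 6, 6, 3, 6]
append a[-1]+a[4] = 6+6 = 12 → [2, 6, 6, 3, 6, 12]
reverse → [12, 6, 3, 6, 6, 2]
pop() removes 2 → [12, 6, 3, 6, 6]
a[-1] = a[-1]+a[0] = 6+12 = 18 → [12, 6, 3, 6, 18]
reverse → [18, 6, 3, 6, 12]
append a[0]+a[0] = 18+18 = 36 → [18, 6, 3, 6, 12, 36]
append a[-1]+a[0] = 36+18 = 54 → [18, 6, 3, 6, 12, 36, 54]

[18, 6, 3, 6, 12, 36, 54]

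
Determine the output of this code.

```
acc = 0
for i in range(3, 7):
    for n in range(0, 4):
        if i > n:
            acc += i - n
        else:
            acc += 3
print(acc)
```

i=3,n=0: 3>0, acc = 0+3 = 3
i=3,n=1: 3>1, acc = 3+2 = 5
i=3,n=2: 3>2, acc = 5+1 = 6
i=3,n=3: not 3>3, acc = 6+3 = 9
i=4,n=0: 4>0, acc = 9+4 = 13
i=4,n=1: 4>1, acc = 13+3 = 16
i=4,n=2: 4>2, acc = 16+2 = 18
i=4,n=3: 4>3, acc = 18+1 = 19
i=5,n=0: 5>0, acc = 19+5 = 24
i=5,n=1: 5>1, acc = 24+4 = 28
i=5,n=2: 5>2, acc = 28+3 = 31
i=5,n=3: 5>3, acc = 31+2 = 33
i=6,n=0: 6>0, acc = 33+6 = 39
i=6,n=1: 6>1, acc = 39+5 = 44
i=6,n=2: 6>2, acc = 44+4 = 48
i=6,n=3: 6>3, acc = 48+3 = 51

51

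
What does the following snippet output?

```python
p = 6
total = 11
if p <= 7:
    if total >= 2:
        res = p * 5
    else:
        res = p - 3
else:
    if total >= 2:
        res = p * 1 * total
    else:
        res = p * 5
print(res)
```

p=6, total=11
p <= 7 is True; total >= 2 is True
→ res = p * 5 = 30

30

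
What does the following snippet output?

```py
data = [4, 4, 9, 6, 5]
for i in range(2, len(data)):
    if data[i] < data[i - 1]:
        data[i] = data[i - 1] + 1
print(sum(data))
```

i=2: 9>=4, unchanged → [4, 4, 9, 6, 5]
i=3: 6<9, data[3] = 9+1 = 10 → [4, 4, 9, 10, 5]
i=4: 5<10, data[4] = 10+1 = 11 → [4, 4, 9, 10, 11]
sum = 38

38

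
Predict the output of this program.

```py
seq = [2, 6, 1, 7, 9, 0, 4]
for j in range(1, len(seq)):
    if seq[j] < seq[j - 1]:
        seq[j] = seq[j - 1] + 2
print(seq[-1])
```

16

j=1: 6>=2, unchanged → [2, 6, 1, 7, 9, 0, 4]
j=2: 1<6, seq[2] = 6+2 = 8 → [2, 6, 8, 7, 9, 0, 4]
j=3: 7<8, seq[3] = 8+2 = 10 → [2, 6, 8, 10, 9, 0, 4]
j=4: 9<10, seq[4] = 10+2 = 12 → [2, 6, 8, 10, 12, 0, 4]
j=5: 0<12, seq[5] = 12+2 = 14 → [2, 6, 8, 10, 12, 14, 4]
j=6: 4<14, seq[6] = 14+2 = 16 → [2, 6, 8, 10, 12, 14, 16]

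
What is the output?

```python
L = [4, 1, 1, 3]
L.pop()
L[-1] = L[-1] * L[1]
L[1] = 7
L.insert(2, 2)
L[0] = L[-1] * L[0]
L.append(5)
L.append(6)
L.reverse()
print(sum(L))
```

pop() removes 3 → [4, 1, 1]
L[-1] = L[-1]*L[1] = 1*1 = 1 → [4, 1, 1]
L[1] = 7 → [4, 7, 1]
insert 2 at 2 → [4, 7, 2, 1]
L[0] = L[-1]*L[0] = 1*4 = 4 → [4, 7, 2, 1]
append 5 → [4, 7, 2, 1, 5]
append 6 → [4, 7, 2, 1, 5, 6]
reverse → [6, 5, 1, 2, 7, 4]
sum = 25

25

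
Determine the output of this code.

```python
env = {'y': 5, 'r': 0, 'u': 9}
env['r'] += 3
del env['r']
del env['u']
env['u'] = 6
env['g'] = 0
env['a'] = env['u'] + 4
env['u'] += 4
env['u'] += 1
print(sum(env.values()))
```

env['r'] = 0+3 = 3 → {'y': 5, 'r': 3, 'u': 9}
del 'r' → {'y': 5, 'u': 9}
del 'u' → {'y': 5}
env['u'] = 6 → {'y': 5, 'u': 6}
env['g'] = 0 → {'y': 5, 'u': 6, 'g': 0}
env['a'] = env['u']+4 = 10 → {'y': 5, 'u': 6, 'g': 0, 'a': 10}
env['u'] = 6+4 = 10 → {'y': 5, 'u': 10, 'g': 0, 'a': 10}
env['u'] = 10+1 = 11 → {'y': 5, 'u': 11, 'g': 0, 'a': 10}
sum of values = 26

26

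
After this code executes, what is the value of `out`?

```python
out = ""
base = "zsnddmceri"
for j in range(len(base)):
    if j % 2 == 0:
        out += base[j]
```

'zndcr'

j=0: add 'z' → 'z'
j=1: skip
j=2: add 'n' → 'zn'
j=3: skip
j=4: add 'd' → 'znd'
j=5: skip
j=6: add 'c' → 'zndc'
j=7: skip
j=8: add 'r' → 'zndcr'
j=9: skip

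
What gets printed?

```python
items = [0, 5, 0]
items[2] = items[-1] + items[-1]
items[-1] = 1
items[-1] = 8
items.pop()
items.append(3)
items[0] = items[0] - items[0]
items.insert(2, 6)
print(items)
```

[0, 5, 6, 3]

items[2] = items[-1]+items[-1] = 0+0 = 0 → [0, 5, 0]
items[-1] = 1 → [0, 5, 1]
items[-1] = 8 → [0, 5, 8]
pop() removes 8 → [0, 5]
append 3 → [0, 5, 3]
items[0] = items[0]-items[0] = 0-0 = 0 → [0, 5, 3]
insert 6 at 2 → [0, 5, 6, 3]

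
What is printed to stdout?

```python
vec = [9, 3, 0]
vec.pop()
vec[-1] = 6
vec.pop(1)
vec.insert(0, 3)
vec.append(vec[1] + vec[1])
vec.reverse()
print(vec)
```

pop() removes 0 → [9, 3]
vec[-1] = 6 → [9, 6]
pop(1) removes 6 → [9]
insert 3 at 0 → [3, 9]
append vec[1]+vec[1] = 9+9 = 18 → [3, 9, 18]
reverse → [18, 9, 3]

[18, 9, 3]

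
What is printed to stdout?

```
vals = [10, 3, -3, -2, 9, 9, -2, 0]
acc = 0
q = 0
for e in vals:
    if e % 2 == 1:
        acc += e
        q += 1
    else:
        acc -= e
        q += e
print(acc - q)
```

2

e=10: not odd, acc = 0-10 = -10; q=10
e=3: odd, acc = (-10)+3 = -7; q=11
e=-3: odd, acc = (-7)+(-3) = -10; q=12
e=-2: not odd, acc = (-10)-(-2) = -8; q=10
e=9: odd, acc = (-8)+9 = 1; q=11
e=9: odd, acc = 1+9 = 10; q=12
e=-2: not odd, acc = 10-(-2) = 12; q=10
e=0: not odd, acc = 12-0 = 12; q=10
acc-q = 12-10 = 2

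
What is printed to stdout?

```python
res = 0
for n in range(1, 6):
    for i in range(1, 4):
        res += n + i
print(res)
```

75

n=1,i=1: res = 0+2 = 2
n=1,i=2: res = 2+3 = 5
n=1,i=3: res = 5+4 = 9
n=2,i=1: res = 9+3 = 12
n=2,i=2: res = 12+4 = 16
n=2,i=3: res = 16+5 = 21
n=3,i=1: res = 21+4 = 25
n=3,i=2: res = 25+5 = 30
n=3,i=3: res = 30+6 = 36
n=4,i=1: res = 36+5 = 41
n=4,i=2: res = 41+6 = 47
n=4,i=3: res = 47+7 = 54
n=5,i=1: res = 54+6 = 60
n=5,i=2: res = 60+7 = 67
n=5,i=3: res = 67+8 = 75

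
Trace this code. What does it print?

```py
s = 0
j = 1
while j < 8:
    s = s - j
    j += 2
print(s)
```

j=1: s = 0-1 = -1
j=3: s = (-1)-3 = -4
j=5: s = (-4)-5 = -9
j=7: s = (-9)-7 = -16

-16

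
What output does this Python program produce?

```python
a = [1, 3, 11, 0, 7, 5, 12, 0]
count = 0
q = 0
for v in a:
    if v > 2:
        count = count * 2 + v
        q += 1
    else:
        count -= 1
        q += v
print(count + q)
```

v=1: not >2, count = 0-1 = -1; q=1
v=3: >2, count = (-1)*2+3 = 1; q=2
v=11: >2, count = 1*2+11 = 13; q=3
v=0: not >2, count = 13-1 = 12; q=3
v=7: >2, count = 12*2+7 = 31; q=4
v=5: >2, count = 31*2+5 = 67; q=5
v=12: >2, count = 67*2+12 = 146; q=6
v=0: not >2, count = 146-1 = 145; q=6
count+q = 145+6 = 151

151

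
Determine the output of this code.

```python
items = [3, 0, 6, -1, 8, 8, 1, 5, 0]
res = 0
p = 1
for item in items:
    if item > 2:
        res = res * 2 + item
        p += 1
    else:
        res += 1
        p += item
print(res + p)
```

182

item=3: >2, res = 0*2+3 = 3; p=2
item=0: not >2, res = 3+1 = 4; p=2
item=6: >2, res = 4*2+6 = 14; p=3
item=-1: not >2, res = 14+1 = 15; p=2
item=8: >2, res = 15*2+8 = 38; p=3
item=8: >2, res = 38*2+8 = 84; p=4
item=1: not >2, res = 84+1 = 85; p=5
item=5: >2, res = 85*2+5 = 175; p=6
item=0: not >2, res = 175+1 = 176; p=6
res+p = 176+6 = 182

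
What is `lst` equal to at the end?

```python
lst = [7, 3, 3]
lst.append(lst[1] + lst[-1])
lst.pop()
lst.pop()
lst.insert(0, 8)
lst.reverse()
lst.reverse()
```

append lst[1]+lst[-1] = 3+3 = 6 → [7, 3, 3, 6]
pop() removes 6 → [7, 3, 3]
pop() removes 3 → [7, 3]
insert 8 at 0 → [8, 7, 3]
reverse → [3, 7, 8]
reverse → [8, 7, 3]

[8, 7, 3]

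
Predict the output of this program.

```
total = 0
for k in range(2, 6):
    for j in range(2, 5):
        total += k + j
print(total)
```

k=2,j=2: total = 0+4 = 4
k=2,j=3: total = 4+5 = 9
k=2,j=4: total = 9+6 = 15
k=3,j=2: total = 15+5 = 20
k=3,j=3: total = 20+6 = 26
k=3,j=4: total = 26+7 = 33
k=4,j=2: total = 33+6 = 39
k=4,j=3: total = 39+7 = 46
k=4,j=4: total = 46+8 = 54
k=5,j=2: total = 54+7 = 61
k=5,j=3: total = 61+8 = 69
k=5,j=4: total = 69+9 = 78

78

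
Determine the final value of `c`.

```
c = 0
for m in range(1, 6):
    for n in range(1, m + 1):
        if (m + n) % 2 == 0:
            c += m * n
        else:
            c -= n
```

m=1,n=1: even sum, c = 0+1 = 1
m=2,n=1: odd sum, c = 1-1 = 0
m=2,n=2: even sum, c = 0+4 = 4
m=3,n=1: even sum, c = 4+3 = 7
m=3,n=2: odd sum, c = 7-2 = 5
m=3,n=3: even sum, c = 5+9 = 14
m=4,n=1: odd sum, c = 14-1 = 13
m=4,n=2: even sum, c = 13+8 = 21
m=4,n=3: odd sum, c = 21-3 = 18
m=4,n=4: even sum, c = 18+16 = 34
m=5,n=1: even sum, c = 34+5 = 39
m=5,n=2: odd sum, c = 39-2 = 37
m=5,n=3: even sum, c = 37+15 = 52
m=5,n=4: odd sum, c = 52-4 = 48
m=5,n=5: even sum, c = 48+25 = 73

73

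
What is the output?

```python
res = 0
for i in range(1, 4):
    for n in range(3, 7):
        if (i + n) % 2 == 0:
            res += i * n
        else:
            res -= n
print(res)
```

24

i=1,n=3: even sum, res = 0+3 = 3
i=1,n=4: odd sum, res = 3-4 = -1
i=1,n=5: even sum, res = (-1)+5 = 4
i=1,n=6: odd sum, res = 4-6 = -2
i=2,n=3: odd sum, res = (-2)-3 = -5
i=2,n=4: even sum, res = (-5)+8 = 3
i=2,n=5: odd sum, res = 3-5 = -2
i=2,n=6: even sum, res = (-2)+12 = 10
i=3,n=3: even sum, res = 10+9 = 19
i=3,n=4: odd sum, res = 19-4 = 15
i=3,n=5: even sum, res = 15+15 = 30
i=3,n=6: odd sum, res = 30-6 = 24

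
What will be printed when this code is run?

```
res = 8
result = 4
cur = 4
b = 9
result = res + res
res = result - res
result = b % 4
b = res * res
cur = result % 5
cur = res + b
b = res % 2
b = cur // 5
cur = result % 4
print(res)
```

result = 8+8 = 16
res = 16-8 = 8
result = 9%4 = 1
b = 8*8 = 64
cur = 1%5 = 1
cur = 8+64 = 72
b = 8%2 = 0
b = 72//5 = 14
cur = 1%4 = 1

8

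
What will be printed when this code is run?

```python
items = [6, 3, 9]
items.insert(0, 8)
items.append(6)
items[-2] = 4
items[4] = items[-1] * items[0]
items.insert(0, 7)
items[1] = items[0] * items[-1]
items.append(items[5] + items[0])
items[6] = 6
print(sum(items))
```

410

insert 8 at 0 → [8, 6, 3, 9]
append 6 → [8, 6, 3, 9, 6]
items[-2] = 4 → [8, 6, 3, 4, 6]
items[4] = items[-1]*items[0] = 6*8 = 48 → [8, 6, 3, 4, 48]
insert 7 at 0 → [7, 8, 6, 3, 4, 48]
items[1] = items[0]*items[-1] = 7*48 = 336 → [7, 336, 6, 3, 4, 48]
append items[5]+items[0] = 48+7 = 55 → [7, 336, 6, 3, 4, 48, 55]
items[6] = 6 → [7, 336, 6, 3, 4, 48, 6]
sum = 410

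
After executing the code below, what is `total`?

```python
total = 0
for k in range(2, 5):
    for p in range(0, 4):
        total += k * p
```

54

k=2,p=0: total = 0+0 = 0
k=2,p=1: total = 0+2 = 2
k=2,p=2: total = 2+4 = 6
k=2,p=3: total = 6+6 = 12
k=3,p=0: total = 12+0 = 12
k=3,p=1: total = 12+3 = 15
k=3,p=2: total = 15+6 = 21
k=3,p=3: total = 21+9 = 30
k=4,p=0: total = 30+0 = 30
k=4,p=1: total = 30+4 = 34
k=4,p=2: total = 34+8 = 42
k=4,p=3: total = 42+12 = 54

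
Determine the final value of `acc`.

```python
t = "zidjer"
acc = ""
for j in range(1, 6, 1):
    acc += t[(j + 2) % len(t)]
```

'jerzi'

j=1: add t[3]='j' → 'j'
j=2: add t[4]='e' → 'je'
j=3: add t[5]='r' → 'jer'
j=4: add t[0]='z' → 'jerz'
j=5: add t[1]='i' → 'jerzi'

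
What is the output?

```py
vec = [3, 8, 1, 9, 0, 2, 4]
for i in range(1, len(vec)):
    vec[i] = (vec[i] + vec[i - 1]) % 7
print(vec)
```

[3, 4, 5, 0, 0, 2, 6]

i=1: vec[1] = (8+3)%7 = 4 → [3, 4, 1, 9, 0, 2, 4]
i=2: vec[2] = (1+4)%7 = 5 → [3, 4, 5, 9, 0, 2, 4]
i=3: vec[3] = (9+5)%7 = 0 → [3, 4, 5, 0, 0, 2, 4]
i=4: vec[4] = (0+0)%7 = 0 → [3, 4, 5, 0, 0, 2, 4]
i=5: vec[5] = (2+0)%7 = 2 → [3, 4, 5, 0, 0, 2, 4]
i=6: vec[6] = (4+2)%7 = 6 → [3, 4, 5, 0, 0, 2, 6]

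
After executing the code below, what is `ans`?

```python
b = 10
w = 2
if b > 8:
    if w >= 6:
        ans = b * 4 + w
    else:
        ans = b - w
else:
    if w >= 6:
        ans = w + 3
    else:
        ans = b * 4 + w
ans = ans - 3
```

5

b=10, w=2
b > 8 is True; w >= 6 is False
→ ans = b - w = 8
ans = 8-3 = 5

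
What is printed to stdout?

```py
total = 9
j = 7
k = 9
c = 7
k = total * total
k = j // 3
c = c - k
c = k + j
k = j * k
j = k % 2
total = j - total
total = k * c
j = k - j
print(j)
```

k = 9*9 = 81
k = 7//3 = 2
c = 7-2 = 5
c = 2+7 = 9
k = 7*2 = 14
j = 14%2 = 0
total = 0-9 = -9
total = 14*9 = 126
j = 14-0 = 14

14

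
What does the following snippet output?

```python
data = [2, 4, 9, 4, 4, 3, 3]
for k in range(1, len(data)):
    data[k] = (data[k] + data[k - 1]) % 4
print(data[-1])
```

k=1: data[1] = (4+2)%4 = 2 → [2, 2, 9, 4, 4, 3, 3]
k=2: data[2] = (9+2)%4 = 3 → [2, 2, 3, 4, 4, 3, 3]
k=3: data[3] = (4+3)%4 = 3 → [2, 2, 3, 3, 4, 3, 3]
k=4: data[4] = (4+3)%4 = 3 → [2, 2, 3, 3, 3, 3, 3]
k=5: data[5] = (3+3)%4 = 2 → [2, 2, 3, 3, 3, 2, 3]
k=6: data[6] = (3+2)%4 = 1 → [2, 2, 3, 3, 3, 2, 1]

1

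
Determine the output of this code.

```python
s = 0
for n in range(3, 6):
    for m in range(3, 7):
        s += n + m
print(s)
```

102

n=3,m=3: s = 0+6 = 6
n=3,m=4: s = 6+7 = 13
n=3,m=5: s = 13+8 = 21
n=3,m=6: s = 21+9 = 30
n=4,m=3: s = 30+7 = 37
n=4,m=4: s = 37+8 = 45
n=4,m=5: s = 45+9 = 54
n=4,m=6: s = 54+10 = 64
n=5,m=3: s = 64+8 = 72
n=5,m=4: s = 72+9 = 81
n=5,m=5: s = 81+10 = 91
n=5,m=6: s = 91+11 = 102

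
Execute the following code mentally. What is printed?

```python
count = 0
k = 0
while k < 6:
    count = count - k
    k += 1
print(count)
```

-15

k=0: count = 0-0 = 0
k=1: count = 0-1 = -1
k=2: count = (-1)-2 = -3
k=3: count = (-3)-3 = -6
k=4: count = (-6)-4 = -10
k=5: count = (-10)-5 = -15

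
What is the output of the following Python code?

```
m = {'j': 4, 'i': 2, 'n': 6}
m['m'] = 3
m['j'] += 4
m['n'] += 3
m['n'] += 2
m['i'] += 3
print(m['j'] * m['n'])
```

88

m['m'] = 3 → {'j': 4, 'i': 2, 'n': 6, 'm': 3}
m['j'] = 4+4 = 8 → {'j': 8, 'i': 2, 'n': 6, 'm': 3}
m['n'] = 6+3 = 9 → {'j': 8, 'i': 2, 'n': 9, 'm': 3}
m['n'] = 9+2 = 11 → {'j': 8, 'i': 2, 'n': 11, 'm': 3}
m['i'] = 2+3 = 5 → {'j': 8, 'i': 5, 'n': 11, 'm': 3}
m['j']*m['n'] = 8*11 = 88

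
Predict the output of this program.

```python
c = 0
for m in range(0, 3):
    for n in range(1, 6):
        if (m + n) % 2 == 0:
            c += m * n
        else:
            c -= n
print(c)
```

-3

m=0,n=1: odd sum, c = 0-1 = -1
m=0,n=2: even sum, c = (-1)+0 = -1
m=0,n=3: odd sum, c = (-1)-3 = -4
m=0,n=4: even sum, c = (-4)+0 = -4
m=0,n=5: odd sum, c = (-4)-5 = -9
m=1,n=1: even sum, c = (-9)+1 = -8
m=1,n=2: odd sum, c = (-8)-2 = -10
m=1,n=3: even sum, c = (-10)+3 = -7
m=1,n=4: odd sum, c = (-7)-4 = -11
m=1,n=5: even sum, c = (-11)+5 = -6
m=2,n=1: odd sum, c = (-6)-1 = -7
m=2,n=2: even sum, c = (-7)+4 = -3
m=2,n=3: odd sum, c = (-3)-3 = -6
m=2,n=4: even sum, c = (-6)+8 = 2
m=2,n=5: odd sum, c = 2-5 = -3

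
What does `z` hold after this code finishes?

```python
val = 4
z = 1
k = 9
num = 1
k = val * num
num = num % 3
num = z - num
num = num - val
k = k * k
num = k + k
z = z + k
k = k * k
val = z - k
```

k = 4*1 = 4
num = 1%3 = 1
num = 1-1 = 0
num = 0-4 = -4
k = 4*4 = 16
num = 16+16 = 32
z = 1+16 = 17
k = 16*16 = 256
val = 17-256 = -239

17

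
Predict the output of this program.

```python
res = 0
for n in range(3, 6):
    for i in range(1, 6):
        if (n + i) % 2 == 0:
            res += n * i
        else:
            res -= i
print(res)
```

75

n=3,i=1: even sum, res = 0+3 = 3
n=3,i=2: odd sum, res = 3-2 = 1
n=3,i=3: even sum, res = 1+9 = 10
n=3,i=4: odd sum, res = 10-4 = 6
n=3,i=5: even sum, res = 6+15 = 21
n=4,i=1: odd sum, res = 21-1 = 20
n=4,i=2: even sum, res = 20+8 = 28
n=4,i=3: odd sum, res = 28-3 = 25
n=4,i=4: even sum, res = 25+16 = 41
n=4,i=5: odd sum, res = 41-5 = 36
n=5,i=1: even sum, res = 36+5 = 41
n=5,i=2: odd sum, res = 41-2 = 39
n=5,i=3: even sum, res = 39+15 = 54
n=5,i=4: odd sum, res = 54-4 = 50
n=5,i=5: even sum, res = 50+25 = 75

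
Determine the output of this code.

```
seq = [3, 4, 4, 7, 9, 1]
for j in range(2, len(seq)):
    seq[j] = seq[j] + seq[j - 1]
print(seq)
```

[3, 4, 8, 15, 24, 25]

j=2: seq[2] = 4+4 = 8 → [3, 4, 8, 7, 9, 1]
j=3: seq[3] = 7+8 = 15 → [3, 4, 8, 15, 9, 1]
j=4: seq[4] = 9+15 = 24 → [3, 4, 8, 15, 24, 1]
j=5: seq[5] = 1+24 = 25 → [3, 4, 8, 15, 24, 25]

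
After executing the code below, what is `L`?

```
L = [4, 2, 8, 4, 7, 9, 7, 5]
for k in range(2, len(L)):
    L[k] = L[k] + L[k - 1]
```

[4, 2, 10, 14, 21, 30, 37, 42]

k=2: L[2] = 8+2 = 10 → [4, 2, 10, 4, 7, 9, 7, 5]
k=3: L[3] = 4+10 = 14 → [4, 2, 10, 14, 7, 9, 7, 5]
k=4: L[4] = 7+14 = 21 → [4, 2, 10, 14, 21, 9, 7, 5]
k=5: L[5] = 9+21 = 30 → [4, 2, 10, 14, 21, 30, 7, 5]
k=6: L[6] = 7+30 = 37 → [4, 2, 10, 14, 21, 30, 37, 5]
k=7: L[7] = 5+37 = 42 → [4, 2, 10, 14, 21, 30, 37, 42]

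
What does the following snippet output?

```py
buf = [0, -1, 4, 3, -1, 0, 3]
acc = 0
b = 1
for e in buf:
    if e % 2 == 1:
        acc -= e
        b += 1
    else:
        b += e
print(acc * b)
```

-36

e=0: not odd; b=1
e=-1: odd, acc = 0-(-1) = 1; b=2
e=4: not odd; b=6
e=3: odd, acc = 1-3 = -2; b=7
e=-1: odd, acc = (-2)-(-1) = -1; b=8
e=0: not odd; b=8
e=3: odd, acc = (-1)-3 = -4; b=9
acc*b = (-4)*9 = -36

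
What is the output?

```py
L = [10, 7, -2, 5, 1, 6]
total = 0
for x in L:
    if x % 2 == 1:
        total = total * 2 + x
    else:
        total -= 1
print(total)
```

x=10: not odd, total = 0-1 = -1
x=7: odd, total = (-1)*2+7 = 5
x=-2: not odd, total = 5-1 = 4
x=5: odd, total = 4*2+5 = 13
x=1: odd, total = 13*2+1 = 27
x=6: not odd, total = 27-1 = 26

26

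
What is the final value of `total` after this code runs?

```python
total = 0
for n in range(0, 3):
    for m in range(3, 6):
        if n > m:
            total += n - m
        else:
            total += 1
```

n=0,m=3: not 0>3, total = 0+1 = 1
n=0,m=4: not 0>4, total = 1+1 = 2
n=0,m=5: not 0>5, total = 2+1 = 3
n=1,m=3: not 1>3, total = 3+1 = 4
n=1,m=4: not 1>4, total = 4+1 = 5
n=1,m=5: not 1>5, total = 5+1 = 6
n=2,m=3: not 2>3, total = 6+1 = 7
n=2,m=4: not 2>4, total = 7+1 = 8
n=2,m=5: not 2>5, total = 8+1 = 9

9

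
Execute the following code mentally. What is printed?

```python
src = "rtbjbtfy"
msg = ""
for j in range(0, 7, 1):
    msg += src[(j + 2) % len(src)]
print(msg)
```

bjbtfyr

j=0: add src[2]='b' → 'b'
j=1: add src[3]='j' → 'bj'
j=2: add src[4]='b' → 'bjb'
j=3: add src[5]='t' → 'bjbt'
j=4: add src[6]='f' → 'bjbtf'
j=5: add src[7]='y' → 'bjbtfy'
j=6: add src[0]='r' → 'bjbtfyr'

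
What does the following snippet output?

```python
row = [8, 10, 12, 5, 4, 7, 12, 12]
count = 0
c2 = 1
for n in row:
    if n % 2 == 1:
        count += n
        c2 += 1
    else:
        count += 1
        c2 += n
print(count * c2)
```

1098

n=8: not odd, count = 0+1 = 1; c2=9
n=10: not odd, count = 1+1 = 2; c2=19
n=12: not odd, count = 2+1 = 3; c2=31
n=5: odd, count = 3+5 = 8; c2=32
n=4: not odd, count = 8+1 = 9; c2=36
n=7: odd, count = 9+7 = 16; c2=37
n=12: not odd, count = 16+1 = 17; c2=49
n=12: not odd, count = 17+1 = 18; c2=61
count*c2 = 18*61 = 1098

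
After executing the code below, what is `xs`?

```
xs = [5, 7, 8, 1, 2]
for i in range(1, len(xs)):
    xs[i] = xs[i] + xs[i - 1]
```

i=1: xs[1] = 7+5 = 12 → [5, 12, 8, 1, 2]
i=2: xs[2] = 8+12 = 20 → [5, 12, 20, 1, 2]
i=3: xs[3] = 1+20 = 21 → [5, 12, 20, 21, 2]
i=4: xs[4] = 2+21 = 23 → [5, 12, 20, 21, 23]

[5, 12, 20, 21, 23]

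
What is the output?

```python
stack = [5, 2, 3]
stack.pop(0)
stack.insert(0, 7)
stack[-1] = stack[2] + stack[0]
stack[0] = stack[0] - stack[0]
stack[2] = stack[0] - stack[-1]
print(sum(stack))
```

-8

pop(0) removes 5 → [2, 3]
insert 7 at 0 → [7, 2, 3]
stack[-1] = stack[2]+stack[0] = 3+7 = 10 → [7, 2, 10]
stack[0] = stack[0]-stack[0] = 7-7 = 0 → [0, 2, 10]
stack[2] = stack[0]-stack[-1] = 0-10 = -10 → [0, 2, -10]
sum = -8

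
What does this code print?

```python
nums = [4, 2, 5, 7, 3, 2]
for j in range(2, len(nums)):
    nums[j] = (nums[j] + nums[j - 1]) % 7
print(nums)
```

j=2: nums[2] = (5+2)%7 = 0 → [4, 2, 0, 7, 3, 2]
j=3: nums[3] = (7+0)%7 = 0 → [4, 2, 0, 0, 3, 2]
j=4: nums[4] = (3+0)%7 = 3 → [4, 2, 0, 0, 3, 2]
j=5: nums[5] = (2+3)%7 = 5 → [4, 2, 0, 0, 3, 5]

[4, 2, 0, 0, 3, 5]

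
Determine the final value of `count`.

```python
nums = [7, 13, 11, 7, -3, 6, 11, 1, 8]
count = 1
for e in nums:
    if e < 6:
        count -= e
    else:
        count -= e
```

-60

e=7: not <6, count = 1-7 = -6
e=13: not <6, count = (-6)-13 = -19
e=11: not <6, count = (-19)-11 = -30
e=7: not <6, count = (-30)-7 = -37
e=-3: <6, count = (-37)-(-3) = -34
e=6: not <6, count = (-34)-6 = -40
e=11: not <6, count = (-40)-11 = -51
e=1: <6, count = (-51)-1 = -52
e=8: not <6, count = (-52)-8 = -60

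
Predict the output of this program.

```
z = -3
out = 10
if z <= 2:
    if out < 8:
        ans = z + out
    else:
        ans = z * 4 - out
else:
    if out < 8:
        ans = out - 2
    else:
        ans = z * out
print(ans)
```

z=-3, out=10
z <= 2 is True; out < 8 is False
→ ans = z * 4 - out = -22

-22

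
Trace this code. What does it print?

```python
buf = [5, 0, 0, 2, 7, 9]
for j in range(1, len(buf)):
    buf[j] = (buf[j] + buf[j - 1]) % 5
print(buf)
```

[5, 0, 0, 2, 4, 3]

j=1: buf[1] = (0+5)%5 = 0 → [5, 0, 0, 2, 7, 9]
j=2: buf[2] = (0+0)%5 = 0 → [5, 0, 0, 2, 7, 9]
j=3: buf[3] = (2+0)%5 = 2 → [5, 0, 0, 2, 7, 9]
j=4: buf[4] = (7+2)%5 = 4 → [5, 0, 0, 2, 4, 9]
j=5: buf[5] = (9+4)%5 = 3 → [5, 0, 0, 2, 4, 3]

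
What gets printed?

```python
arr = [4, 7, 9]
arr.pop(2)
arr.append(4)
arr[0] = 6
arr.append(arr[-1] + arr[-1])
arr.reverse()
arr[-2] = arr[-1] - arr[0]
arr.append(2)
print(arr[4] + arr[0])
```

pop(2) removes 9 → [4, 7]
append 4 → [4, 7, 4]
arr[0] = 6 → [6, 7, 4]
append arr[-1]+arr[-1] = 4+4 = 8 → [6, 7, 4, 8]
reverse → [8, 4, 7, 6]
arr[-2] = arr[-1]-arr[0] = 6-8 = -2 → [8, 4, -2, 6]
append 2 → [8, 4, -2, 6, 2]
arr[4]+arr[0] = 2+8 = 10

10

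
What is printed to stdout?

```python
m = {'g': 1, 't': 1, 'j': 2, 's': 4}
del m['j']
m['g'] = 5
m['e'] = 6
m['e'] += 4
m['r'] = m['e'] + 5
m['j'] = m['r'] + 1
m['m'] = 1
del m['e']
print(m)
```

del 'j' → {'g': 1, 't': 1, 's': 4}
m['g'] = 5 → {'g': 5, 't': 1, 's': 4}
m['e'] = 6 → {'g': 5, 't': 1, 's': 4, 'e': 6}
m['e'] = 6+4 = 10 → {'g': 5, 't': 1, 's': 4, 'e': 10}
m['r'] = m['e']+5 = 15 → {'g': 5, 't': 1, 's': 4, 'e': 10, 'r': 15}
m['j'] = m['r']+1 = 16 → {'g': 5, 't': 1, 's': 4, 'e': 10, 'r': 15, 'j': 16}
m['m'] = 1 → {'g': 5, 't': 1, 's': 4, 'e': 10, 'r': 15, 'j': 16, 'm': 1}
del 'e' → {'g': 5, 't': 1, 's': 4, 'r': 15, 'j': 16, 'm': 1}

{'g': 5, 't': 1, 's': 4, 'r': 15, 'j': 16, 'm': 1}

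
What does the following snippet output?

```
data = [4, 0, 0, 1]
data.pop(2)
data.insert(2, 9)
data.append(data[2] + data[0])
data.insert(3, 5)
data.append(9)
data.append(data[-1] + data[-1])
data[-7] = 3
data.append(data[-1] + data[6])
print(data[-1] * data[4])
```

pop(2) removes 0 → [4, 0, 1]
insert 9 at 2 → [4, 0, 9, 1]
append data[2]+data[0] = 9+4 = 13 → [4, 0, 9, 1, 13]
insert 5 at 3 → [4, 0, 9, 5, 1, 13]
append 9 → [4, 0, 9, 5, 1, 13, 9]
append data[-1]+data[-1] = 9+9 = 18 → [4, 0, 9, 5, 1, 13, 9, 18]
data[-7] = 3 → [4, 3, 9, 5, 1, 13, 9, 18]
append data[-1]+data[6] = 18+9 = 27 → [4, 3, 9, 5, 1, 13, 9, 18, 27]
data[-1]*data[4] = 27*1 = 27

27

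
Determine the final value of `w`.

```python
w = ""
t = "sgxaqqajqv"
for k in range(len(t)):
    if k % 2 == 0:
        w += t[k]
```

k=0: add 's' → 's'
k=1: skip
k=2: add 'x' → 'sx'
k=3: skip
k=4: add 'q' → 'sxq'
k=5: skip
k=6: add 'a' → 'sxqa'
k=7: skip
k=8: add 'q' → 'sxqaq'
k=9: skip

'sxqaq'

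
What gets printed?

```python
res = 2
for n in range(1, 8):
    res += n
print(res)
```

n=1: res = 2+1 = 3
n=2: res = 3+2 = 5
n=3: res = 5+3 = 8
n=4: res = 8+4 = 12
n=5: res = 12+5 = 17
n=6: res = 17+6 = 23
n=7: res = 23+7 = 30

30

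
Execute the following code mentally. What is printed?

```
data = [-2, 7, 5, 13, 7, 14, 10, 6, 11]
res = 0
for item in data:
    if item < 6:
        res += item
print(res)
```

item=-2: <6, res = 0+(-2) = -2
item=7: not <6
item=5: <6, res = (-2)+5 = 3
item=13: not <6
item=7: not <6
item=14: not <6
item=10: not <6
item=6: not <6
item=11: not <6

3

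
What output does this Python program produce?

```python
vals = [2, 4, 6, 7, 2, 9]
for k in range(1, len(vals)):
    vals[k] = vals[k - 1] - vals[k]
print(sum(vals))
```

-66

k=1: vals[1] = 2-4 = -2 → [2, -2, 6, 7, 2, 9]
k=2: vals[2] = (-2)-6 = -8 → [2, -2, -8, 7, 2, 9]
k=3: vals[3] = (-8)-7 = -15 → [2, -2, -8, -15, 2, 9]
k=4: vals[4] = (-15)-2 = -17 → [2, -2, -8, -15, -17, 9]
k=5: vals[5] = (-17)-9 = -26 → [2, -2, -8, -15, -17, -26]
sum = -66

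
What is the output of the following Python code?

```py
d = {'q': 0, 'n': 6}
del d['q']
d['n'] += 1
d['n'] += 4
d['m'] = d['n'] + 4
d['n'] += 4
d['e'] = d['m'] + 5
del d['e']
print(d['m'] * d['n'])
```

225

del 'q' → {'n': 6}
d['n'] = 6+1 = 7 → {'n': 7}
d['n'] = 7+4 = 11 → {'n': 11}
d['m'] = d['n']+4 = 15 → {'n': 11, 'm': 15}
d['n'] = 11+4 = 15 → {'n': 15, 'm': 15}
d['e'] = d['m']+5 = 20 → {'n': 15, 'm': 15, 'e': 20}
del 'e' → {'n': 15, 'm': 15}
d['m']*d['n'] = 15*15 = 225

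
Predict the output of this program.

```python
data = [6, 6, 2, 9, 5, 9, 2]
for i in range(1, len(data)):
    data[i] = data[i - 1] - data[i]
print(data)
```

i=1: data[1] = 6-6 = 0 → [6, 0, 2, 9, 5, 9, 2]
i=2: data[2] = 0-2 = -2 → [6, 0, -2, 9, 5, 9, 2]
i=3: data[3] = (-2)-9 = -11 → [6, 0, -2, -11, 5, 9, 2]
i=4: data[4] = (-11)-5 = -16 → [6, 0, -2, -11, -16, 9, 2]
i=5: data[5] = (-16)-9 = -25 → [6, 0, -2, -11, -16, -25, 2]
i=6: data[6] = (-25)-2 = -27 → [6, 0, -2, -11, -16, -25, -27]

[6, 0, -2, -11, -16, -25, -27]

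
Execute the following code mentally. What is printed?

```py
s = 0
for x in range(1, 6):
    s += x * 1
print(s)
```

x=1: s = 0+1*1 = 1
x=2: s = 1+2*1 = 3
x=3: s = 3+3*1 = 6
x=4: s = 6+4*1 = 10
x=5: s = 10+5*1 = 15

15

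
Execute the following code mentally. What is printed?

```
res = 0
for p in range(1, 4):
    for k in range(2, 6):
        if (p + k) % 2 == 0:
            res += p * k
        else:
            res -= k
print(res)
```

p=1,k=2: odd sum, res = 0-2 = -2
p=1,k=3: even sum, res = (-2)+3 = 1
p=1,k=4: odd sum, res = 1-4 = -3
p=1,k=5: even sum, res = (-3)+5 = 2
p=2,k=2: even sum, res = 2+4 = 6
p=2,k=3: odd sum, res = 6-3 = 3
p=2,k=4: even sum, res = 3+8 = 11
p=2,k=5: odd sum, res = 11-5 = 6
p=3,k=2: odd sum, res = 6-2 = 4
p=3,k=3: even sum, res = 4+9 = 13
p=3,k=4: odd sum, res = 13-4 = 9
p=3,k=5: even sum, res = 9+15 = 24

24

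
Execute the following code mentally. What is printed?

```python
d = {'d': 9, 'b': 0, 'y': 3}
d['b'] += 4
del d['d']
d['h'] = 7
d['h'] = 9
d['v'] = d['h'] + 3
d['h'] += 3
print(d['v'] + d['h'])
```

d['b'] = 0+4 = 4 → {'d': 9, 'b': 4, 'y': 3}
del 'd' → {'b': 4, 'y': 3}
d['h'] = 7 → {'b': 4, 'y': 3, 'h': 7}
d['h'] = 9 → {'b': 4, 'y': 3, 'h': 9}
d['v'] = d['h']+3 = 12 → {'b': 4, 'y': 3, 'h': 9, 'v': 12}
d['h'] = 9+3 = 12 → {'b': 4, 'y': 3, 'h': 12, 'v': 12}
d['v']+d['h'] = 12+12 = 24

24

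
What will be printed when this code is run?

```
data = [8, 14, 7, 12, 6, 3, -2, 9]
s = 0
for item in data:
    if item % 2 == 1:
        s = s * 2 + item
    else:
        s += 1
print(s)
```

item=8: not odd, s = 0+1 = 1
item=14: not odd, s = 1+1 = 2
item=7: odd, s = 2*2+7 = 11
item=12: not odd, s = 11+1 = 12
item=6: not odd, s = 12+1 = 13
item=3: odd, s = 13*2+3 = 29
item=-2: not odd, s = 29+1 = 30
item=9: odd, s = 30*2+9 = 69

69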